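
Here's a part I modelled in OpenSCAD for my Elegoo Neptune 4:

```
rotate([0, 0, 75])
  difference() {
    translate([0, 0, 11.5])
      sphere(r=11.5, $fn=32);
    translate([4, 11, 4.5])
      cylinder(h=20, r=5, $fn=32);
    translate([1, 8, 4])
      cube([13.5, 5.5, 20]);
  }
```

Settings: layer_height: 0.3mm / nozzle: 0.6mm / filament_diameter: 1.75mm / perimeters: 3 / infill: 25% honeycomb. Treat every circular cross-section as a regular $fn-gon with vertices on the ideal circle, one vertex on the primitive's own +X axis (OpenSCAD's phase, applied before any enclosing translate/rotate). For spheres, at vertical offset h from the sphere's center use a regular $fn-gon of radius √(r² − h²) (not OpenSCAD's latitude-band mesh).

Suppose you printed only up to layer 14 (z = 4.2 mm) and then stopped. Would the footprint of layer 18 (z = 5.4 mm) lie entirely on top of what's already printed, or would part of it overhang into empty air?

part overhangs

Compare the two slices. At z = 4.2: the sphere: section is a regular 32-gon, circumradius = √(r²−h²) = √(11.5²−7.3²) = 8.886 (area = (32/2)·8.886²·sin(360°/32) = 246.47 mm²); the cylinder at (4, 11) does not reach this height (z outside [4.5, 24.5]); the cube at (1, 8) (footprint 13.5×5.5) is included at this height (area 74.25 mm²); Subtracting the remaining from the first: starting from the r=11.5 sphere (246.47 mm²), the 13.5×5.5 cube at (1, 8) partially overlaps it — only the 1.36 mm² overlap (of its 74.25 mm²) is removed, clipping the outline — area = 245.11 mm²; (rotated 75° about Z; rotation is an isometry so areas/perimeters/island counts are preserved). At z = 5.4: the sphere: section is a regular 32-gon, circumradius = √(r²−h²) = √(11.5²−6.1²) = 9.749 (area = (32/2)·9.749²·sin(360°/32) = 296.66 mm²); the r=5 cylinder at (4, 11) contributes a regular 32-gon of circumradius 5 (area = (32/2)·5.000²·sin(360°/32) = 78.04 mm²); the cube at (1, 8) (footprint 13.5×5.5) is included at this height (area 74.25 mm²); Taking the first minus the rest: starting from the r=11.5 sphere (296.66 mm²), the r=5 cylinder at (4, 11) partially overlaps it — only the 16.89 mm² overlap (of its 78.04 mm²) is removed, clipping the outline; the 13.5×5.5 cube at (1, 8) misses the remaining region (no effect) — area = 279.77 mm²; (whole slice rotated 75° about Z — lengths, areas and connectivity unchanged). Checking containment: at z = 5.4 the cross-section extends beyond the z = 4.2 cross-section by about 43.48 mm².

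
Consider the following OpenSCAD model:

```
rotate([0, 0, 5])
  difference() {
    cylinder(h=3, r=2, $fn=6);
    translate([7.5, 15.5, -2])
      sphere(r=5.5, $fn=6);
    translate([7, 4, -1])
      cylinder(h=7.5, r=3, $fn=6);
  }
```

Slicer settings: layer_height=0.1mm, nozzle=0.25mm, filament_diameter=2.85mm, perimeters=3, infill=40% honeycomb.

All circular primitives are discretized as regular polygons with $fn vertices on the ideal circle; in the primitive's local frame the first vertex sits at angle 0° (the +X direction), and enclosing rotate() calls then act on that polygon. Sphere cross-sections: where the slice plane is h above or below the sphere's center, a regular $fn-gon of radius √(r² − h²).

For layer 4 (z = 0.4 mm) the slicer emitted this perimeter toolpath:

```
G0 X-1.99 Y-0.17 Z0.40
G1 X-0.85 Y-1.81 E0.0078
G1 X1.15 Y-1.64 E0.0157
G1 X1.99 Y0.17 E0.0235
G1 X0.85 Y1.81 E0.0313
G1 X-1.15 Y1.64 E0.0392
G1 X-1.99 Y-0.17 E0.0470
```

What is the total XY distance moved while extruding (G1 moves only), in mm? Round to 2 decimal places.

Sum the Euclidean lengths of each G1 segment: total = 12.00 mm.

12.00 mm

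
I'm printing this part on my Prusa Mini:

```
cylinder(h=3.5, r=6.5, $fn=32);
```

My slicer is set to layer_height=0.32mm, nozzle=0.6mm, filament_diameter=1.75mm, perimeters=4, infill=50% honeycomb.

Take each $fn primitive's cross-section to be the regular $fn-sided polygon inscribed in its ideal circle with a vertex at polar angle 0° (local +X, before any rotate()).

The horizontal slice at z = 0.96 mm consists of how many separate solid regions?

At z = 0.96 mm: the cylinder: section is a regular 32-gon, circumradius r=6.5. The result has 1 disconnected region.

1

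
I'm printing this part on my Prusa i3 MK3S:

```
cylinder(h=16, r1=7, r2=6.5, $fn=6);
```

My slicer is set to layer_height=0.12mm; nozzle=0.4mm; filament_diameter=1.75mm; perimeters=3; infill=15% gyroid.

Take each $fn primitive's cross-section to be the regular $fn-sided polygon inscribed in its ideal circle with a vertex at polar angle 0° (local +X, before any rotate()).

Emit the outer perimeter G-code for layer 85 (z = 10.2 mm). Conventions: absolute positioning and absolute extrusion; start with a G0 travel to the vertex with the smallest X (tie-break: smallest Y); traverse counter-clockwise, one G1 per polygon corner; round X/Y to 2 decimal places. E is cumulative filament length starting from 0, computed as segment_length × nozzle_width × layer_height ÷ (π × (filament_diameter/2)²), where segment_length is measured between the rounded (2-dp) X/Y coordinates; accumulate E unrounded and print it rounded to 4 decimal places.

At z = 10.2 mm: the cone contributes a regular 6-gon of circumradius 6.681 (interpolated between r1=7 and r2=6.5 at t=0.637). The outline is a single polygon with 6 vertices. Extrusion per mm of travel: 0.4 × 0.12 / (π × 0.875²) = 0.019956. Accumulating E over each segment gives final E = 0.8002.

G0 X-6.68 Y0.00 Z10.20
G1 X-3.34 Y-5.79 E0.1334
G1 X3.34 Y-5.79 E0.2667
G1 X6.68 Y0.00 E0.4001
G1 X3.34 Y5.79 E0.5335
G1 X-3.34 Y5.79 E0.6668
G1 X-6.68 Y0.00 E0.8002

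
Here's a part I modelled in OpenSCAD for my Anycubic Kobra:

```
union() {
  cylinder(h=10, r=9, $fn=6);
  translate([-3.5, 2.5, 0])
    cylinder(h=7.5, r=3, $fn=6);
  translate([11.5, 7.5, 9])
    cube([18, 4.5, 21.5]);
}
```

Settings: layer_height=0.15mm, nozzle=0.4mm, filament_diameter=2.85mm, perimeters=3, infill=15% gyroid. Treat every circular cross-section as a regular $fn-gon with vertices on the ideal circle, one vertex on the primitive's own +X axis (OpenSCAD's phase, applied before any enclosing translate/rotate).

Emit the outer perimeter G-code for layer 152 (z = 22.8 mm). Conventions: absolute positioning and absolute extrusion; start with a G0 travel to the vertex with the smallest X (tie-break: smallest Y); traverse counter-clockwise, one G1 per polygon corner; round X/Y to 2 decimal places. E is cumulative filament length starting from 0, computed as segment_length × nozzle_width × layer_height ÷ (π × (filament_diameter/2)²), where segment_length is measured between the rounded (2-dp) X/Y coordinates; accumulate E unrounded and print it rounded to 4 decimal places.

At z = 22.8 mm: the cylinder is not intersected at this z (z outside [0, 10]); the cylinder at (-3.5, 2.5) is not intersected at this z (z outside [0, 7.5]); the cube at (11.5, 7.5) is present — its section is the full 18×4.5 rectangle; Combining (union): only the 18×4.5 cube at (11.5, 7.5) is present, so the union is just that shape — 1 connected region. The outline is a single polygon with 4 vertices. Extrusion per mm of travel: 0.4 × 0.15 / (π × 1.425²) = 0.009405. Accumulating E over each segment gives final E = 0.4232.

G0 X11.50 Y7.50 Z22.80
G1 X29.50 Y7.50 E0.1693
G1 X29.50 Y12.00 E0.2116
G1 X11.50 Y12.00 E0.3809
G1 X11.50 Y7.50 E0.4232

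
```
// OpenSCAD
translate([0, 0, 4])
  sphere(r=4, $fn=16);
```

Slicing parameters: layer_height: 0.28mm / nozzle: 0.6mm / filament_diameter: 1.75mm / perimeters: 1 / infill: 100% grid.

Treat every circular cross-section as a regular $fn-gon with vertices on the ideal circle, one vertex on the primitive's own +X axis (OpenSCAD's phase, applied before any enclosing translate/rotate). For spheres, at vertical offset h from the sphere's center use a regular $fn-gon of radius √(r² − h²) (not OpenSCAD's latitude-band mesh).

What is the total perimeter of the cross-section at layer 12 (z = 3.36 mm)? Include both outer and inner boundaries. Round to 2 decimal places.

At z = 3.36 mm: the r=4 sphere slices to a regular 16-gon of circumradius 3.948 (√(r²−h²) with h=0.64 from center) (perimeter = 2·16·3.948·sin(180°/16) = 24.65 mm). Overall, the cross-section is a single solid region. Total boundary length (outer) = 24.65 mm.

24.65 mm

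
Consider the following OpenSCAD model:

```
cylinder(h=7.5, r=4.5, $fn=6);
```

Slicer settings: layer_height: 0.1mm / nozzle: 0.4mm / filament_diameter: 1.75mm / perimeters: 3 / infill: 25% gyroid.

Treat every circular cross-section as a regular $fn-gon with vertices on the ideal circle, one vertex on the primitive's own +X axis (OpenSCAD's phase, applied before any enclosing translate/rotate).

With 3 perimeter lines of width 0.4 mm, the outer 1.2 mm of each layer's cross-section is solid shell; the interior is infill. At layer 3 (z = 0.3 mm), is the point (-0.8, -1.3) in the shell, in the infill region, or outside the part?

infill

At z = 0.3 mm: the r=4.5 cylinder contributes a regular 6-gon of circumradius 4.5. Overall, the cross-section is a single solid region. The nearest boundary edge runs (-4.50, 0.00)→(-2.25, -3.90); distance from the point to it = 2.55 mm. The point is inside the cross-section and 2.55 mm from the nearest boundary — more than the 1.2 mm shell width (3 × 0.4), so it's in the infill interior.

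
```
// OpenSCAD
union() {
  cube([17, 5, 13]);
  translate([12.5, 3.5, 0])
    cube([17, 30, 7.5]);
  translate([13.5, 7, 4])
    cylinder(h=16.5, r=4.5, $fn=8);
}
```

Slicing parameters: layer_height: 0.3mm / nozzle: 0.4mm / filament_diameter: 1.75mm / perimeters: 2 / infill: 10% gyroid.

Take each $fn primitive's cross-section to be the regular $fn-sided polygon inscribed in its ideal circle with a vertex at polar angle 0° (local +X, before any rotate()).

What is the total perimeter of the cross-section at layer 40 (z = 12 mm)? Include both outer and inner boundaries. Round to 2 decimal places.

At z = 12 mm: the 17×5 cube contributes its full rectangle (perimeter 44.00 mm); the cube at (12.5, 3.5) is not intersected at this z (z outside [0, 7.5]); the r=4.5 cylinder at (13.5, 7) contributes a regular 8-gon of circumradius 4.5 (perimeter = 2·8·4.500·sin(180°/8) = 27.55 mm); Taking the union: the regions partially overlap (shared area 12.26 mm²), so the edge portions inside another operand are dropped and the merged outline is re-measured after clipping — boundary = 54.97 mm. Overall, the cross-section is a single solid region. Total boundary length (outer) = 54.97 mm.

54.97 mm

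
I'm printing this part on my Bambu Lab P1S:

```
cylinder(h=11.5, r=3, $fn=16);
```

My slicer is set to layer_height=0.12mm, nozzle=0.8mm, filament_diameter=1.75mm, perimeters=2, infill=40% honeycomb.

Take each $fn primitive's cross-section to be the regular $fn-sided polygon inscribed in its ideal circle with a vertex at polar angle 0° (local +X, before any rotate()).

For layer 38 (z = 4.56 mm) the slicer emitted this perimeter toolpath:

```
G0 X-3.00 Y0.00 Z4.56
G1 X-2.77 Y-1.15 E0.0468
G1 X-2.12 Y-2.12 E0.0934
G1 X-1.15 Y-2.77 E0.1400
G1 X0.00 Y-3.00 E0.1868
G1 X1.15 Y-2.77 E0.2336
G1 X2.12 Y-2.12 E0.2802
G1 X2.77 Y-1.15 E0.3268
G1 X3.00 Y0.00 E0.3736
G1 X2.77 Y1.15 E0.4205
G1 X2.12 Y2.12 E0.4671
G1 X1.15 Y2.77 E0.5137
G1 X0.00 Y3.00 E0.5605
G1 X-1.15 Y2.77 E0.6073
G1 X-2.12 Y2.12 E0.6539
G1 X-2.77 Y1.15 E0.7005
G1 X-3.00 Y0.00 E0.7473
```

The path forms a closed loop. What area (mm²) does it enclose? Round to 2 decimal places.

27.54 mm²

Apply the shoelace formula to the sequence of (X, Y) vertices; enclosed area = 27.54 mm².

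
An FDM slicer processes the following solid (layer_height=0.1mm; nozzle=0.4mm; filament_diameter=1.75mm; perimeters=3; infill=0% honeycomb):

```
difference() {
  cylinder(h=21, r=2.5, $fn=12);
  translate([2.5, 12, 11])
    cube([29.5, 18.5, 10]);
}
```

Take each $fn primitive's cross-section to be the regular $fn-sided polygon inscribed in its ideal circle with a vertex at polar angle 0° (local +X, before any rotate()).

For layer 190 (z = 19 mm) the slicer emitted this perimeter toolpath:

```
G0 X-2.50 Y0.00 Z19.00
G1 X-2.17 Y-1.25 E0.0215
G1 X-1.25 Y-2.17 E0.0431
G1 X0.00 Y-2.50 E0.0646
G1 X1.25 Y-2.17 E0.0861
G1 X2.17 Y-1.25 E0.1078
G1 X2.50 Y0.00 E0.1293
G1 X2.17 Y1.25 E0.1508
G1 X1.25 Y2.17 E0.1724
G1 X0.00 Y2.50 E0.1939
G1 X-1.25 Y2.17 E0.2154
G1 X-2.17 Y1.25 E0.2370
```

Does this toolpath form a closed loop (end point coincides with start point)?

Start point (G0): (-2.50, 0.00). End point (last G1): the path does not return to the start — open.

no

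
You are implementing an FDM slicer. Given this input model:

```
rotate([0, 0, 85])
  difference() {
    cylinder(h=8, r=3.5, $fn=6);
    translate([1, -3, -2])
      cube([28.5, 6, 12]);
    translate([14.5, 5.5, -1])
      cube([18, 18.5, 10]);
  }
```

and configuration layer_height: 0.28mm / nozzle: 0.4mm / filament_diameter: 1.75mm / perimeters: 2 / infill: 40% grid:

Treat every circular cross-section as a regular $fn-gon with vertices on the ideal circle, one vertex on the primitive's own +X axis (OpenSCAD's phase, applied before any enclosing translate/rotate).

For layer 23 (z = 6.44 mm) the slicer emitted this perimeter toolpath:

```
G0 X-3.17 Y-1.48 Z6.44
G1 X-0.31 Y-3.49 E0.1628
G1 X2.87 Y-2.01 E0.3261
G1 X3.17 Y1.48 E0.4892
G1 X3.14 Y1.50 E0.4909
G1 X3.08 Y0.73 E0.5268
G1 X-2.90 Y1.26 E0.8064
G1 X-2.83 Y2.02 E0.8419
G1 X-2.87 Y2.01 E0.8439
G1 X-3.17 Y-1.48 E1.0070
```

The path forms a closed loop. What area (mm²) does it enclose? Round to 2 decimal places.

Apply the shoelace formula to the sequence of (X, Y) vertices; enclosed area = 22.04 mm².

22.04 mm²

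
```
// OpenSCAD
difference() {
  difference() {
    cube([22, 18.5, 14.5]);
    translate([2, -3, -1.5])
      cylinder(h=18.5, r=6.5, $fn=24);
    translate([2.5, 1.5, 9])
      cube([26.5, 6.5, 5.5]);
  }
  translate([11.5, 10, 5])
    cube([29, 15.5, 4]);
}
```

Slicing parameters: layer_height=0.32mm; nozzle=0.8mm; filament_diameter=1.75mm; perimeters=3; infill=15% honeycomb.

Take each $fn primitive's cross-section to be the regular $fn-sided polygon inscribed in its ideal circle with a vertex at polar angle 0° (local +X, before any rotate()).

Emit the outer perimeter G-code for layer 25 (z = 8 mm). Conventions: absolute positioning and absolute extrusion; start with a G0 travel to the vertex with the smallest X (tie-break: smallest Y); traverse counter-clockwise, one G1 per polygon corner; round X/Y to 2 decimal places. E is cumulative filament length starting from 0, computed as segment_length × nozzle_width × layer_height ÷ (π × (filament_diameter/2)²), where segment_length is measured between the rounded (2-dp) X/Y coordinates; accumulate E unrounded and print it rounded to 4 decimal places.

G0 X0.00 Y3.15 Z8.00
G1 X0.32 Y3.28 E0.0368
G1 X2.00 Y3.50 E0.2171
G1 X3.68 Y3.28 E0.3974
G1 X5.25 Y2.63 E0.5783
G1 X6.60 Y1.60 E0.7590
G1 X7.63 Y0.25 E0.9397
G1 X7.73 Y0.00 E0.9684
G1 X22.00 Y0.00 E2.4872
G1 X22.00 Y10.00 E3.5515
G1 X11.50 Y10.00 E4.6691
G1 X11.50 Y18.50 E5.5737
G1 X0.00 Y18.50 E6.7977
G1 X0.00 Y3.15 E8.4314

At z = 8 mm: the 22×18.5 cube contributes its full rectangle; the r=6.5 cylinder at (2, -3) gives a regular 24-gon of circumradius 6.5 (constant along its height); the cube at (2.5, 1.5) is not intersected at this z (z outside [9, 14.5]); Subtracting the remaining from the first: starting from the 22×18.5 cube, the r=6.5 cylinder at (2, -3) partially overlaps it — only the 20.87 mm² overlap (of its 131.22 mm²) is removed, clipping the outline — 1 connected region; the 29×15.5 cube at (11.5, 10) contributes its full rectangle; Taking the first minus the rest: starting from that combined region, the 29×15.5 cube at (11.5, 10) partially overlaps it — only the 89.25 mm² overlap (of its 449.50 mm²) is removed, clipping the outline — 1 connected region. The outline is a single polygon with 13 vertices. Extrusion per mm of travel: 0.8 × 0.32 / (π × 0.875²) = 0.106432. Accumulating E over each segment gives final E = 8.4314.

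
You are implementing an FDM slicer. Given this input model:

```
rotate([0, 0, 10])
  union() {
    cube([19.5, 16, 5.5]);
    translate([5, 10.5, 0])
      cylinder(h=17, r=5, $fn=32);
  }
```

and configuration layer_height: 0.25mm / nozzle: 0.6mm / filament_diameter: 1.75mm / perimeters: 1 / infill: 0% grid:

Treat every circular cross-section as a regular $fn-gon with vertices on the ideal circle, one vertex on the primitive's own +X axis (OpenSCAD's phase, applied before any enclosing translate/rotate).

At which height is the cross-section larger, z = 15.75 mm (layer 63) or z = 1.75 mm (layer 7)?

Layer 63 (z = 15.75): the cube is absent (z outside [0, 5.5]); the r=5 cylinder at (5, 10.5) contributes a regular 32-gon of circumradius 5 (area = (32/2)·5.000²·sin(360°/32) = 78.04 mm²); Combining (union): only the r=5 cylinder at (5, 10.5) is present, so the union is just that shape — area = 78.04 mm²; (rotated 10° about Z; rotation is an isometry so areas/perimeters/island counts are preserved). So its area = 78.04 mm². Layer 7 (z = 1.75): the 19.5×16 cube contributes its full rectangle (area 312.00 mm²); the r=5 cylinder at (5, 10.5) gives a regular 32-gon of circumradius 5 (constant along its height) (area = (32/2)·5.000²·sin(360°/32) = 78.04 mm²); Combining (union): the r=5 cylinder at (5, 10.5) lies entirely inside the 19.5×16 cube, so the union is just the 19.5×16 cube — area = 312.00 mm²; (rotated 10° about Z; rotation is an isometry so areas/perimeters/island counts are preserved). So its area = 312.00 mm². Layer 7 is larger (312.00 vs 78.04 mm²).

layer 7 (z = 1.75 mm)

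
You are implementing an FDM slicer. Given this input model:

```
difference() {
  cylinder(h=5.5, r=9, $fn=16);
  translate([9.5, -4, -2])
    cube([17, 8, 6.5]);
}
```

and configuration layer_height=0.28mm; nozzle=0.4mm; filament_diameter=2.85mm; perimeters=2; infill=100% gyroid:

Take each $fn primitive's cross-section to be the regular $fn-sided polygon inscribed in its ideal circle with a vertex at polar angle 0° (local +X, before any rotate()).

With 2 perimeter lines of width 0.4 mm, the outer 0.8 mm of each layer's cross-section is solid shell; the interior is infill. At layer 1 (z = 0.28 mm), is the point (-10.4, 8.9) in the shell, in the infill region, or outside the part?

At z = 0.28 mm: the r=9 cylinder contributes a regular 16-gon of circumradius 9; the cube at (9.5, -4) is present — its section is the full 17×8 rectangle; Taking the first minus the rest: starting from the r=9 cylinder, the 17×8 cube at (9.5, -4) misses the remaining region (no effect) — 1 connected region. Overall, the cross-section is a single solid region. The nearest boundary edge runs (-8.31, 3.44)→(-6.36, 6.36); distance from the point to it = 4.76 mm. The point is not inside any of the regions above, so it lies outside the cross-section (4.76 mm from the nearest boundary).

outside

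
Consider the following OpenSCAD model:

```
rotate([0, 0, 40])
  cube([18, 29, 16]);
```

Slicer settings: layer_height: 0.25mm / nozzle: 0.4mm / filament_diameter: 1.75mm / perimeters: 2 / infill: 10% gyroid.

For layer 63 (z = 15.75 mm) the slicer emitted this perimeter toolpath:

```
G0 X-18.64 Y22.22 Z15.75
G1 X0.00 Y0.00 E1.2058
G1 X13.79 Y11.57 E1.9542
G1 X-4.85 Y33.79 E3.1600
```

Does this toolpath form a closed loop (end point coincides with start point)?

no

Start point (G0): (-18.64, 22.22). End point (last G1): the path does not return to the start — open.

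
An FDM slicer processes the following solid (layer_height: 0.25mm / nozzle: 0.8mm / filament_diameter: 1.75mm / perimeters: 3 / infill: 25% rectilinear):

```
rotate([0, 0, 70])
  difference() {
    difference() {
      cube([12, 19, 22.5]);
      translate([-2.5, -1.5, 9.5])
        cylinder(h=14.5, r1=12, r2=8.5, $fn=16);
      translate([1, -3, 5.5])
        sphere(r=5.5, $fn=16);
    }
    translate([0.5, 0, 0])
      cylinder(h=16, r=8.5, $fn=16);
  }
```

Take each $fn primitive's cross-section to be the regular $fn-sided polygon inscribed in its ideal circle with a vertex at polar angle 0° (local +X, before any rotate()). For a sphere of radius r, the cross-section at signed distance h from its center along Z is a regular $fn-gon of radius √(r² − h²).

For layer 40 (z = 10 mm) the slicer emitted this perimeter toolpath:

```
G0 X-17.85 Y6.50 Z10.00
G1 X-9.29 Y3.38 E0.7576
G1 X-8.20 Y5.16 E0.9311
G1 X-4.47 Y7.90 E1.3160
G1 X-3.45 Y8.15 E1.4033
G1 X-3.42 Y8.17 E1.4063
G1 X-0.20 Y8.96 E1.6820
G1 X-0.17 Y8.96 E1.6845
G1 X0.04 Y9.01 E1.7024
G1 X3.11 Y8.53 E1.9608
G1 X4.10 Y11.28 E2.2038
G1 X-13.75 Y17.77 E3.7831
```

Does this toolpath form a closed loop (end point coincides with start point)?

no

Start point (G0): (-17.85, 6.50). End point (last G1): the path does not return to the start — open.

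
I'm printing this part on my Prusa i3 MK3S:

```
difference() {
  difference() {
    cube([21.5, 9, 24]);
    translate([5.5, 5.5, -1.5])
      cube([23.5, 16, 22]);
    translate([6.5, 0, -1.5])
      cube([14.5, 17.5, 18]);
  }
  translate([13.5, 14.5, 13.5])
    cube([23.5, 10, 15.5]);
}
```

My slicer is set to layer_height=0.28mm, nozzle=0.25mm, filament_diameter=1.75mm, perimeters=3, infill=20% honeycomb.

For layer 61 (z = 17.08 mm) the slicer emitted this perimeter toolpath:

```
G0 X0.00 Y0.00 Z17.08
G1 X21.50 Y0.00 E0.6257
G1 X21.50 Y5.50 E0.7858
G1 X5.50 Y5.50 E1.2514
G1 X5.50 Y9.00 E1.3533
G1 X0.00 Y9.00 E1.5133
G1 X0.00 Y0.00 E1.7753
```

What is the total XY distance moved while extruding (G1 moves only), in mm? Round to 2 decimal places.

61.00 mm

Sum the Euclidean lengths of each G1 segment: total = 61.00 mm.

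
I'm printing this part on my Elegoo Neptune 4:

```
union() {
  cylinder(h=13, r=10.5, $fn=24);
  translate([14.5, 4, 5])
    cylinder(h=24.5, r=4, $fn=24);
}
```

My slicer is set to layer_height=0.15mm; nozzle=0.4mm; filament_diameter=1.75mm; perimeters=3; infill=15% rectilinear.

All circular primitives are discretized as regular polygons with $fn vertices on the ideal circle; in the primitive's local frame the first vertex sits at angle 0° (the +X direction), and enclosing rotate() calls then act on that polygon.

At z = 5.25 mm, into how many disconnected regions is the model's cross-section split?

At z = 5.25 mm: the r=10.5 cylinder contributes a regular 24-gon of circumradius 10.5; the r=4 cylinder at (14.5, 4) contributes a regular 24-gon of circumradius 4; Combining (union): the 2 present regions are separate (no shared area or edge), so areas and boundary lengths simply add and each stays a separate island — 2 connected regions. The result has 2 disconnected regions.

2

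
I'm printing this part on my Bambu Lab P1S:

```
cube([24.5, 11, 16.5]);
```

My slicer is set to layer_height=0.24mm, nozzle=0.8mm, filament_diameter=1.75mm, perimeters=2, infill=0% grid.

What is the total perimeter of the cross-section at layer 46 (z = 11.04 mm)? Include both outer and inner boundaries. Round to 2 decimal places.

At z = 11.04 mm: the cube is present — its section is the full 24.5×11 rectangle (perimeter 71.00 mm). Overall, the cross-section is a single solid region. Total boundary length (outer) = 71.00 mm.

71.00 mm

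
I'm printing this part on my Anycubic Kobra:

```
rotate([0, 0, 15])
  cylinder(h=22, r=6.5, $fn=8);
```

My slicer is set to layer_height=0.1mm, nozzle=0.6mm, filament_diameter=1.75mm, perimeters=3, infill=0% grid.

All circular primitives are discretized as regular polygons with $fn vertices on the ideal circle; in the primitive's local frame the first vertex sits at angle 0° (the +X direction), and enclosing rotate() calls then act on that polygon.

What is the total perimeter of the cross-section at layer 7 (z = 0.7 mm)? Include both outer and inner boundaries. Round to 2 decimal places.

39.80 mm

At z = 0.7 mm: the cylinder: section is a regular 8-gon, circumradius r=6.5 (perimeter = 2·8·6.500·sin(180°/8) = 39.80 mm); (rotated 15° about Z; rotation is an isometry so areas/perimeters/island counts are preserved). Overall, the cross-section is a single solid region. Total boundary length (outer) = 39.80 mm.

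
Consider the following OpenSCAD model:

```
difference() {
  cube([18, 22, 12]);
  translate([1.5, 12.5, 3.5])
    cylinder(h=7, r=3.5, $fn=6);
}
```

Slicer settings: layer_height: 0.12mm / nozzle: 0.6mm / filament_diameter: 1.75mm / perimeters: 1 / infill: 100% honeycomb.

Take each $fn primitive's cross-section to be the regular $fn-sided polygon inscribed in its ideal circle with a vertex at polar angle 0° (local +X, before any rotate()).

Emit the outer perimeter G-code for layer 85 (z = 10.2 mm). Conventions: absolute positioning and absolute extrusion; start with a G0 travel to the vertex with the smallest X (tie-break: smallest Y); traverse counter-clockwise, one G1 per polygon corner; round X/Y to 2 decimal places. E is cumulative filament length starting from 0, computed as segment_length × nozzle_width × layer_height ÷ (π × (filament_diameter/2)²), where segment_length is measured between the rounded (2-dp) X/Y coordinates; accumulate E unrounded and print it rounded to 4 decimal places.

At z = 10.2 mm: the 18×22 cube contributes its full rectangle; the r=3.5 cylinder at (1.5, 12.5) gives a regular 6-gon of circumradius 3.5 (constant along its height); Subtracting the remaining from the first: starting from the 18×22 cube, the r=3.5 cylinder at (1.5, 12.5) partially overlaps it — only the 25.01 mm² overlap (of its 31.83 mm²) is removed, clipping the outline — 1 connected region. The outline is a single polygon with 9 vertices. Extrusion per mm of travel: 0.6 × 0.12 / (π × 0.875²) = 0.029934. Accumulating E over each segment gives final E = 2.6174.

G0 X0.00 Y0.00 Z10.20
G1 X18.00 Y0.00 E0.5388
G1 X18.00 Y22.00 E1.1974
G1 X0.00 Y22.00 E1.7362
G1 X0.00 Y15.53 E1.9299
G1 X3.25 Y15.53 E2.0271
G1 X5.00 Y12.50 E2.1319
G1 X3.25 Y9.47 E2.2366
G1 X0.00 Y9.47 E2.3339
G1 X0.00 Y0.00 E2.6174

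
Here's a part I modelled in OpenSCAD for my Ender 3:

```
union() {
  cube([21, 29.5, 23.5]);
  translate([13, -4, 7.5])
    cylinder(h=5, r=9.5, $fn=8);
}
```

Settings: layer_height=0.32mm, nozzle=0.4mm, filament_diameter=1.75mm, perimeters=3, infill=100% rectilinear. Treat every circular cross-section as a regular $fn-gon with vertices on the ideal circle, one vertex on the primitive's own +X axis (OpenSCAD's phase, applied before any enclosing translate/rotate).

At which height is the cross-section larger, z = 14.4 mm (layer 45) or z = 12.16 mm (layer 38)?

Layer 45 (z = 14.4): the cube (footprint 21×29.5) is included at this height (area 619.50 mm²); the cylinder at (13, -4) does not reach this height (z outside [7.5, 12.5]); Combining (union): only the 21×29.5 cube is present, so the union is just that shape — area = 619.50 mm². So its area = 619.50 mm². Layer 38 (z = 12.16): the cube is present — its section is the full 21×29.5 rectangle (area 619.50 mm²); the cylinder at (13, -4): section is a regular 8-gon, circumradius r=9.5 (area = (8/2)·9.500²·sin(360°/8) = 255.27 mm²); Taking the union: the regions partially overlap — summed areas 874.77 mm² minus the doubly-counted overlap 58.26 mm² gives 816.51 mm² — area = 816.51 mm². So its area = 816.51 mm². Layer 38 is larger (816.51 vs 619.50 mm²).

layer 38 (z = 12.16 mm)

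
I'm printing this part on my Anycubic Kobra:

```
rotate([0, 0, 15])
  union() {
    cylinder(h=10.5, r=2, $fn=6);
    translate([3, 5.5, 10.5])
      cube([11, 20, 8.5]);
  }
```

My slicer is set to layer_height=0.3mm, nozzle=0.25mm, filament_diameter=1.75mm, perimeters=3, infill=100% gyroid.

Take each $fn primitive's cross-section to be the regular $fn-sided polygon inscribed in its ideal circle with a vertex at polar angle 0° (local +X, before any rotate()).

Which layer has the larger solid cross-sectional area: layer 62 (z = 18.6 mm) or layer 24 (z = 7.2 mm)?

Layer 62 (z = 18.6): the cylinder does not reach this height (z outside [0, 10.5]); the 11×20 cube at (3, 5.5) contributes its full rectangle (area 220.00 mm²); Combining (union): only the 11×20 cube at (3, 5.5) is present, so the union is just that shape — area = 220.00 mm²; (whole slice rotated 15° about Z — lengths, areas and connectivity unchanged). So its area = 220.00 mm². Layer 24 (z = 7.2): the r=2 cylinder gives a regular 6-gon of circumradius 2 (constant along its height) (area = (6/2)·2.000²·sin(360°/6) = 10.39 mm²); the cube at (3, 5.5) is absent (z outside [10.5, 19]); Combining (union): only the r=2 cylinder is present, so the union is just that shape — area = 10.39 mm²; (whole slice rotated 15° about Z — lengths, areas and connectivity unchanged). So its area = 10.39 mm². Layer 62 is larger (220.00 vs 10.39 mm²).

layer 62 (z = 18.6 mm)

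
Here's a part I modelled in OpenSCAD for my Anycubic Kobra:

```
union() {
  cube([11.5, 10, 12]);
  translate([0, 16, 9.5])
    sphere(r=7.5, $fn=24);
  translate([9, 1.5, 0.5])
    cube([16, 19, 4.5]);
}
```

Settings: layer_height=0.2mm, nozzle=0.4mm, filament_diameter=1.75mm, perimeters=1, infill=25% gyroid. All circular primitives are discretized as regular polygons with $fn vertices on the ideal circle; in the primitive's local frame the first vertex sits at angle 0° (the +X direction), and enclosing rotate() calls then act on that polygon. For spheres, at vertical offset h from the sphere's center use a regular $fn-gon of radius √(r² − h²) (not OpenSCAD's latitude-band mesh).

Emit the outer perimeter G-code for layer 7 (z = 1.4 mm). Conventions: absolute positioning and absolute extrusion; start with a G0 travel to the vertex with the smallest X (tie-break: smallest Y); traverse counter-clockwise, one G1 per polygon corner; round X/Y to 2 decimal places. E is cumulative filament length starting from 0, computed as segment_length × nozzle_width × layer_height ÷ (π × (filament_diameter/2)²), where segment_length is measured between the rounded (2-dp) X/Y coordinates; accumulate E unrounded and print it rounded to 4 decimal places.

G0 X0.00 Y0.00 Z1.40
G1 X11.50 Y0.00 E0.3825
G1 X11.50 Y1.50 E0.4324
G1 X25.00 Y1.50 E0.8814
G1 X25.00 Y20.50 E1.5133
G1 X9.00 Y20.50 E2.0455
G1 X9.00 Y10.00 E2.3947
G1 X0.00 Y10.00 E2.6941
G1 X0.00 Y0.00 E3.0267

At z = 1.4 mm: the cube is present — its section is the full 11.5×10 rectangle; the sphere at (0, 16) does not reach this height (|z−center|=8.100 > r=7.5); the cube at (9, 1.5) (footprint 16×19) is included at this height; Combining (union): the regions partially overlap (shared area 21.25 mm²), so overlapping operands fuse into one piece — 1 connected region. The outline is a single polygon with 8 vertices. Extrusion per mm of travel: 0.4 × 0.2 / (π × 0.875²) = 0.033260. Accumulating E over each segment gives final E = 3.0267.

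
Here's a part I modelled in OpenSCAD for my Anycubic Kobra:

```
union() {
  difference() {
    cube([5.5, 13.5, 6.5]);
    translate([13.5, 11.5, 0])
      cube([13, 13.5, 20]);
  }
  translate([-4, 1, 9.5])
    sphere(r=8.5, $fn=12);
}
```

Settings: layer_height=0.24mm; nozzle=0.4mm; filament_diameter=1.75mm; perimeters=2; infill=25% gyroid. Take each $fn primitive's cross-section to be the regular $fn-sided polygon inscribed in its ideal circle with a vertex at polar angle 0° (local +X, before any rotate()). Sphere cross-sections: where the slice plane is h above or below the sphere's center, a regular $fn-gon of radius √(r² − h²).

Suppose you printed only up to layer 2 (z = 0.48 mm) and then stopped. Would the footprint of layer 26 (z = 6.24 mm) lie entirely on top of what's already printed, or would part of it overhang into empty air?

part overhangs

Compare the two slices. At z = 0.48: the cube (footprint 5.5×13.5) is included at this height (area 74.25 mm²); the 13×13.5 cube at (13.5, 11.5) contributes its full rectangle (area 175.50 mm²); After the difference (first − rest): starting from the 5.5×13.5 cube (74.25 mm²), the 13×13.5 cube at (13.5, 11.5) misses the remaining region (no effect) — area = 74.25 mm²; the sphere at (-4, 1) is absent (|z−center|=9.020 > r=8.5); Merging all regions: only that combined region is present, so the union is just that shape — area = 74.25 mm². At z = 6.24: the cube (footprint 5.5×13.5) is included at this height (area 74.25 mm²); the cube at (13.5, 11.5) is present — its section is the full 13×13.5 rectangle (area 175.50 mm²); Subtracting the remaining from the first: starting from the 5.5×13.5 cube (74.25 mm²), the 13×13.5 cube at (13.5, 11.5) misses the remaining region (no effect) — area = 74.25 mm²; the sphere at (-4, 1): section is a regular 12-gon, circumradius = √(r²−h²) = √(8.5²−3.26²) = 7.850 (area = (12/2)·7.850²·sin(360°/12) = 184.87 mm²); Merging all regions: the regions partially overlap — summed areas 259.12 mm² minus the doubly-counted overlap 20.68 mm² gives 238.44 mm² — area = 238.44 mm². Checking containment: at z = 6.24 the cross-section extends beyond the z = 0.48 cross-section by about 164.19 mm².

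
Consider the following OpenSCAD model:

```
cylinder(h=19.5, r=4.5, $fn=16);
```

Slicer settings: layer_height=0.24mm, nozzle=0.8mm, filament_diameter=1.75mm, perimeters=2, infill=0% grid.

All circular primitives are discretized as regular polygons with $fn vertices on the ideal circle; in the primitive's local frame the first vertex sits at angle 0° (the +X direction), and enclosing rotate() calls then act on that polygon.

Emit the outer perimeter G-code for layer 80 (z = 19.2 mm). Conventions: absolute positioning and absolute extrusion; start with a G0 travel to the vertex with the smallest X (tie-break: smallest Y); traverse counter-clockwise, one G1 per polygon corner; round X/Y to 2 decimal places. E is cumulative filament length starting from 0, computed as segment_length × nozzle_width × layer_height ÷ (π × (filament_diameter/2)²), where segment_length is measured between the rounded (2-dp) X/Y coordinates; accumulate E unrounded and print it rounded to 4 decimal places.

At z = 19.2 mm: the cylinder: section is a regular 16-gon, circumradius r=4.5. The outline is a single polygon with 16 vertices. Extrusion per mm of travel: 0.8 × 0.24 / (π × 0.875²) = 0.079824. Accumulating E over each segment gives final E = 2.2425.

G0 X-4.50 Y0.00 Z19.20
G1 X-4.16 Y-1.72 E0.1400
G1 X-3.18 Y-3.18 E0.2803
G1 X-1.72 Y-4.16 E0.4207
G1 X0.00 Y-4.50 E0.5606
G1 X1.72 Y-4.16 E0.7006
G1 X3.18 Y-3.18 E0.8410
G1 X4.16 Y-1.72 E0.9813
G1 X4.50 Y0.00 E1.1213
G1 X4.16 Y1.72 E1.2612
G1 X3.18 Y3.18 E1.4016
G1 X1.72 Y4.16 E1.5420
G1 X0.00 Y4.50 E1.6819
G1 X-1.72 Y4.16 E1.8219
G1 X-3.18 Y3.18 E1.9622
G1 X-4.16 Y1.72 E2.1026
G1 X-4.50 Y0.00 E2.2425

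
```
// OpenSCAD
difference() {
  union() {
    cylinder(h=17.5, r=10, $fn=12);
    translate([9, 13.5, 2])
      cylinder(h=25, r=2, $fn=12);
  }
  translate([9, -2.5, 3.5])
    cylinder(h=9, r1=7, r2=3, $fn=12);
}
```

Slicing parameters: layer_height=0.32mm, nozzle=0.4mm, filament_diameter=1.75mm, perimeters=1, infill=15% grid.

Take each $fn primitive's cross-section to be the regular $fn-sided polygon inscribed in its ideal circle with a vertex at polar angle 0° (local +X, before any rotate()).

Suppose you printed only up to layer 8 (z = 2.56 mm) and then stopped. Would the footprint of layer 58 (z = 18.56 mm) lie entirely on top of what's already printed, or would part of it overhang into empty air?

entirely on top

Compare the two slices. At z = 2.56: the r=10 cylinder gives a regular 12-gon of circumradius 10 (constant along its height) (area = (12/2)·10.000²·sin(360°/12) = 300.00 mm²); the r=2 cylinder at (9, 13.5) contributes a regular 12-gon of circumradius 2 (area = (12/2)·2.000²·sin(360°/12) = 12.00 mm²); Taking the union: the 2 present regions are separate (no shared area or edge), so areas and boundary lengths simply add and each stays a separate island — area = 312.00 mm²; the cone at (9, -2.5) is absent (z outside [3.5, 12.5]); After the difference (first − rest): none of the subtracted shapes is present at this height, so that combined region is unchanged — area = 312.00 mm². At z = 18.56: the cylinder does not reach this height (z outside [0, 17.5]); the cylinder at (9, 13.5): section is a regular 12-gon, circumradius r=2 (area = (12/2)·2.000²·sin(360°/12) = 12.00 mm²); Combining (union): only the r=2 cylinder at (9, 13.5) is present, so the union is just that shape — area = 12.00 mm²; the cone at (9, -2.5) is absent (z outside [3.5, 12.5]); Subtracting the remaining from the first: none of the subtracted shapes is present at this height, so that combined region is unchanged — area = 12.00 mm². Checking containment: the cross-section at z = 18.56 is a subset of the cross-section at z = 2.56.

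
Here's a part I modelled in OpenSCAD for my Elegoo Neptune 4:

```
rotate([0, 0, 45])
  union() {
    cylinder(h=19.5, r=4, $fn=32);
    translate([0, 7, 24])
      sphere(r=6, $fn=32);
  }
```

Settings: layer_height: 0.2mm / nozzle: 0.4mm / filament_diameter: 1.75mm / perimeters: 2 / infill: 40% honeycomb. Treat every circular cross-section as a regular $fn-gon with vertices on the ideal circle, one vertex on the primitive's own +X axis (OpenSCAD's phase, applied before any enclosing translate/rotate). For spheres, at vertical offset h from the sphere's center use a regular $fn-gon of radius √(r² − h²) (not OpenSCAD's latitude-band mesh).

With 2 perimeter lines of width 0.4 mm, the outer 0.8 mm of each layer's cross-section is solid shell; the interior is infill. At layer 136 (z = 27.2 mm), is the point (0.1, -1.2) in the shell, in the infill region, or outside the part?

At z = 27.2 mm: the cylinder does not reach this height (z outside [0, 19.5]); the r=6 sphere at (0, 7) slices to a regular 32-gon of circumradius 5.075 (√(r²−h²) with h=3.2 from center); Merging all regions: only the r=6 sphere at (0, 7) is present, so the union is just that shape — 1 connected region; (whole slice rotated 45° about Z — lengths, areas and connectivity unchanged). Overall, the cross-section is a single solid region. Undo the 45° rotation: the query point maps to (-0.778, -0.919) in the un-rotated model frame. The nearest boundary edge runs (-0.99, 2.02)→(-0.00, 1.92); distance from the point to it = 2.91 mm. The point is not inside any of the regions above, so it lies outside the cross-section (2.91 mm from the nearest boundary).

outside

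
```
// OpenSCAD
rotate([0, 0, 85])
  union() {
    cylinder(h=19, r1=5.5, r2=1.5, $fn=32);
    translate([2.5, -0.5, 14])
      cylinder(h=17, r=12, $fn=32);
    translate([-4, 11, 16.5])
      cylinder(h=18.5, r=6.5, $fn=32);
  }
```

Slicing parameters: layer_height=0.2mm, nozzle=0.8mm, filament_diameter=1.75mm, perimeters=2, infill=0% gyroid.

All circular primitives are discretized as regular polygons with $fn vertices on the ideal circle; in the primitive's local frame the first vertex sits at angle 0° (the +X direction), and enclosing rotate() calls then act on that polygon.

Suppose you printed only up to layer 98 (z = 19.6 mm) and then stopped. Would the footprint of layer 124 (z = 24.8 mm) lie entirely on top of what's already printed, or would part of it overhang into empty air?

entirely on top

Compare the two slices. At z = 19.6: the cone is not intersected at this z (z outside [0, 19]); the r=12 cylinder at (2.5, -0.5) gives a regular 32-gon of circumradius 12 (constant along its height) (area = (32/2)·12.000²·sin(360°/32) = 449.49 mm²); the r=6.5 cylinder at (-4, 11) gives a regular 32-gon of circumradius 6.5 (constant along its height) (area = (32/2)·6.500²·sin(360°/32) = 131.88 mm²); Merging all regions: the regions partially overlap — summed areas 581.37 mm² minus the doubly-counted overlap 43.19 mm² gives 538.18 mm² — area = 538.18 mm²; (whole slice rotated 85° about Z — lengths, areas and connectivity unchanged). At z = 24.8: the cone does not reach this height (z outside [0, 19]); the r=12 cylinder at (2.5, -0.5) gives a regular 32-gon of circumradius 12 (constant along its height) (area = (32/2)·12.000²·sin(360°/32) = 449.49 mm²); the cylinder at (-4, 11): section is a regular 32-gon, circumradius r=6.5 (area = (32/2)·6.500²·sin(360°/32) = 131.88 mm²); Merging all regions: the regions partially overlap — summed areas 581.37 mm² minus the doubly-counted overlap 43.19 mm² gives 538.18 mm² — area = 538.18 mm²; (whole slice rotated 85° about Z — lengths, areas and connectivity unchanged). Checking containment: the cross-section at z = 24.8 is a subset of the cross-section at z = 19.6.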